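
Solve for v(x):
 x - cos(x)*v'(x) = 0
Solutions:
 v(x) = C1 + Integral(x/cos(x), x)


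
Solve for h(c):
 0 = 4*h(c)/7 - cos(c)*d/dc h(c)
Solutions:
 h(c) = C1*(sin(c) + 1)^(2/7)/(sin(c) - 1)^(2/7)


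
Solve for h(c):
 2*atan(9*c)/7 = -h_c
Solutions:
 h(c) = C1 - 2*c*atan(9*c)/7 + log(81*c^2 + 1)/63


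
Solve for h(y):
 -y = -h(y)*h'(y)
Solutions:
 h(y) = -sqrt(C1 + y^2)
 h(y) = sqrt(C1 + y^2)


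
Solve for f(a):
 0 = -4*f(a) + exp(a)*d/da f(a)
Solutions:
 f(a) = C1*exp(-4*exp(-a))


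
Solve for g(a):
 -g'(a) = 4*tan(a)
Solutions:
 g(a) = C1 + 4*log(cos(a))


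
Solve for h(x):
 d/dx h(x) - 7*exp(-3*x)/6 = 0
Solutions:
 h(x) = C1 - 7*exp(-3*x)/18


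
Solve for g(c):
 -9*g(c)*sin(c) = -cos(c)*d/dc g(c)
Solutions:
 g(c) = C1/cos(c)^9


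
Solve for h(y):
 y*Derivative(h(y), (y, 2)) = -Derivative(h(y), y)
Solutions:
 h(y) = C1 + C2*log(y)


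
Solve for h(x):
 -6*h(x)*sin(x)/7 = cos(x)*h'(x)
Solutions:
 h(x) = C1*cos(x)^(6/7)


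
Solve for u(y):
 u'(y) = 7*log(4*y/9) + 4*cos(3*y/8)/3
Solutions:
 u(y) = C1 + 7*y*log(y) - 14*y*log(3) - 7*y + 14*y*log(2) + 32*sin(3*y/8)/9


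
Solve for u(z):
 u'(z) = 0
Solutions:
 u(z) = C1


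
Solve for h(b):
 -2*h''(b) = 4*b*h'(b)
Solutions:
 h(b) = C1 + C2*erf(b)


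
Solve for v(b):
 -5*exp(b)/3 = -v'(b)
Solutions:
 v(b) = C1 + 5*exp(b)/3


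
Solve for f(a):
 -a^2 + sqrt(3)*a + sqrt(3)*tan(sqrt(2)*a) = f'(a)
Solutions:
 f(a) = C1 - a^3/3 + sqrt(3)*a^2/2 - sqrt(6)*log(cos(sqrt(2)*a))/2


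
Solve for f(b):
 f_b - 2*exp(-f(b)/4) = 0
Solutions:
 f(b) = 4*log(C1 + b/2)


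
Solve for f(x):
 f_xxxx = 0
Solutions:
 f(x) = C1 + C2*x + C3*x^2 + C4*x^3


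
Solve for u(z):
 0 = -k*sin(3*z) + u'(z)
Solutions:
 u(z) = C1 - k*cos(3*z)/3


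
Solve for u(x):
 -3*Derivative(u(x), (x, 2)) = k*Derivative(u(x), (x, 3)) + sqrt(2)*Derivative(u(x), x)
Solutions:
 u(x) = C1 + C2*exp(x*(sqrt(-4*sqrt(2)*k + 9) - 3)/(2*k)) + C3*exp(-x*(sqrt(-4*sqrt(2)*k + 9) + 3)/(2*k))


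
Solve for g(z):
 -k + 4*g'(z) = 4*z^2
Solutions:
 g(z) = C1 + k*z/4 + z^3/3


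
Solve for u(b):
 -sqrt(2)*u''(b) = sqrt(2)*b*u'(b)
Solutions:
 u(b) = C1 + C2*erf(sqrt(2)*b/2)


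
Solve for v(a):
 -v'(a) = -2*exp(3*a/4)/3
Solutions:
 v(a) = C1 + 8*exp(3*a/4)/9


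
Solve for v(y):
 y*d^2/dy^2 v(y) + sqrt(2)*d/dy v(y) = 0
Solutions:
 v(y) = C1 + C2*y^(1 - sqrt(2))


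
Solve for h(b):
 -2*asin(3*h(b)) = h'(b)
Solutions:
 Integral(1/asin(3*_y), (_y, h(b))) = C1 - 2*b


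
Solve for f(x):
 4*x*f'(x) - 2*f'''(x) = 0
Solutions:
 f(x) = C1 + Integral(C2*airyai(2^(1/3)*x) + C3*airybi(2^(1/3)*x), x)


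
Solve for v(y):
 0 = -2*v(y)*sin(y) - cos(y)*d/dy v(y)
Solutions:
 v(y) = C1*cos(y)^2


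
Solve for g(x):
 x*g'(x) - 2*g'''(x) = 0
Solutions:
 g(x) = C1 + Integral(C2*airyai(2^(2/3)*x/2) + C3*airybi(2^(2/3)*x/2), x)


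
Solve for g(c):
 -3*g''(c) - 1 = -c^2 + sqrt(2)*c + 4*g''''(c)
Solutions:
 g(c) = C1 + C2*c + C3*sin(sqrt(3)*c/2) + C4*cos(sqrt(3)*c/2) + c^4/36 - sqrt(2)*c^3/18 - 11*c^2/18


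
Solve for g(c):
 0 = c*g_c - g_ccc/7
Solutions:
 g(c) = C1 + Integral(C2*airyai(7^(1/3)*c) + C3*airybi(7^(1/3)*c), c)


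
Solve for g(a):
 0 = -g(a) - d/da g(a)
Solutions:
 g(a) = C1*exp(-a)


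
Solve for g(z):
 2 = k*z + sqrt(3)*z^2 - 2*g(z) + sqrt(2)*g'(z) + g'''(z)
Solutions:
 g(z) = C1*exp(z*(-3*(1 + sqrt(2*sqrt(2)/27 + 1))^(1/3) + sqrt(2)/(1 + sqrt(2*sqrt(2)/27 + 1))^(1/3))/6)*sin(z*(sqrt(6)/(1 + sqrt(2*sqrt(2)/27 + 1))^(1/3) + 3*sqrt(3)*(1 + sqrt(2*sqrt(2)/27 + 1))^(1/3))/6) + C2*exp(z*(-3*(1 + sqrt(2*sqrt(2)/27 + 1))^(1/3) + sqrt(2)/(1 + sqrt(2*sqrt(2)/27 + 1))^(1/3))/6)*cos(z*(sqrt(6)/(1 + sqrt(2*sqrt(2)/27 + 1))^(1/3) + 3*sqrt(3)*(1 + sqrt(2*sqrt(2)/27 + 1))^(1/3))/6) + C3*exp(z*(-sqrt(2)/(3*(1 + sqrt(2*sqrt(2)/27 + 1))^(1/3)) + (1 + sqrt(2*sqrt(2)/27 + 1))^(1/3))) + k*z/2 + sqrt(2)*k/4 + sqrt(3)*z^2/2 + sqrt(6)*z/2 - 1 + sqrt(3)/2


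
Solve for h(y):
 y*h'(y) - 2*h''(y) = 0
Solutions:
 h(y) = C1 + C2*erfi(y/2)


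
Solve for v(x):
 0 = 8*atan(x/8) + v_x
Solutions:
 v(x) = C1 - 8*x*atan(x/8) + 32*log(x^2 + 64)


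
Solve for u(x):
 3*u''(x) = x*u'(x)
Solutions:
 u(x) = C1 + C2*erfi(sqrt(6)*x/6)


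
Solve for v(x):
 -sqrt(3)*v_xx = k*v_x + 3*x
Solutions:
 v(x) = C1 + C2*exp(-sqrt(3)*k*x/3) - 3*x^2/(2*k) + 3*sqrt(3)*x/k^2


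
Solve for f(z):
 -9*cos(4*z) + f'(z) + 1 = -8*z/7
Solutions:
 f(z) = C1 - 4*z^2/7 - z + 9*sin(4*z)/4


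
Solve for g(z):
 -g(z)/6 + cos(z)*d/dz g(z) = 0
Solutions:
 g(z) = C1*(sin(z) + 1)^(1/12)/(sin(z) - 1)^(1/12)


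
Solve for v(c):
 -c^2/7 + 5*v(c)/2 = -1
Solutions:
 v(c) = 2*c^2/35 - 2/5


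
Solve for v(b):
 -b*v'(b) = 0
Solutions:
 v(b) = C1


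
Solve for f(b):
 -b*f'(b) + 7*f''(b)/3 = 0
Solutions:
 f(b) = C1 + C2*erfi(sqrt(42)*b/14)


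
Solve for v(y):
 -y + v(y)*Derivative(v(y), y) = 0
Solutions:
 v(y) = -sqrt(C1 + y^2)
 v(y) = sqrt(C1 + y^2)


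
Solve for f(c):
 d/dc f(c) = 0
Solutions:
 f(c) = C1


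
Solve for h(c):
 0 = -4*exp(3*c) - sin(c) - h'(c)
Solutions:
 h(c) = C1 - 4*exp(3*c)/3 + cos(c)


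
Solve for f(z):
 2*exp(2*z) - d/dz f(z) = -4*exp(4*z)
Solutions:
 f(z) = C1 + exp(4*z) + exp(2*z)


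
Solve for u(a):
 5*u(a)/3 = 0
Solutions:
 u(a) = 0


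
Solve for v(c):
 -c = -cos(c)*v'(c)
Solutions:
 v(c) = C1 + Integral(c/cos(c), c)


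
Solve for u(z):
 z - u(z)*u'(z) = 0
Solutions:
 u(z) = -sqrt(C1 + z^2)
 u(z) = sqrt(C1 + z^2)


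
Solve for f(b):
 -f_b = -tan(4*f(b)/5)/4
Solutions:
 f(b) = -5*asin(C1*exp(b/5))/4 + 5*pi/4
 f(b) = 5*asin(C1*exp(b/5))/4


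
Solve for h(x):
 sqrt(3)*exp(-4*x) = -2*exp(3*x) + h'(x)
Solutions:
 h(x) = C1 + 2*exp(3*x)/3 - sqrt(3)*exp(-4*x)/4


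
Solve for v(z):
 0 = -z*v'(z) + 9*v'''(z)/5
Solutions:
 v(z) = C1 + Integral(C2*airyai(15^(1/3)*z/3) + C3*airybi(15^(1/3)*z/3), z)


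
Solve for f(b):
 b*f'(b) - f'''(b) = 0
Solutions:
 f(b) = C1 + Integral(C2*airyai(b) + C3*airybi(b), b)


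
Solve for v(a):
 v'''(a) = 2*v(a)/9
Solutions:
 v(a) = C3*exp(6^(1/3)*a/3) + (C1*sin(2^(1/3)*3^(5/6)*a/6) + C2*cos(2^(1/3)*3^(5/6)*a/6))*exp(-6^(1/3)*a/6)


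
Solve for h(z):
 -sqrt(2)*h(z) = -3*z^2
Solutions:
 h(z) = 3*sqrt(2)*z^2/2


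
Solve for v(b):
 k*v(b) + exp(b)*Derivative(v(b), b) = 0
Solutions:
 v(b) = C1*exp(k*exp(-b))


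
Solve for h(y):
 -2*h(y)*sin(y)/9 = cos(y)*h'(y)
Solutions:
 h(y) = C1*cos(y)^(2/9)


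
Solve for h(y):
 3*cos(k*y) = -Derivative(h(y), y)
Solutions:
 h(y) = C1 - 3*sin(k*y)/k


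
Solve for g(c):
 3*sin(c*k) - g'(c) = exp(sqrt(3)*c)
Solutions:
 g(c) = C1 - sqrt(3)*exp(sqrt(3)*c)/3 - 3*cos(c*k)/k


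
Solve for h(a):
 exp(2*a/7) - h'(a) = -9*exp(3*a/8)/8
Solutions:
 h(a) = C1 + 3*exp(3*a/8) + 7*exp(2*a/7)/2


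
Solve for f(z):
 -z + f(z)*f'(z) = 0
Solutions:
 f(z) = -sqrt(C1 + z^2)
 f(z) = sqrt(C1 + z^2)


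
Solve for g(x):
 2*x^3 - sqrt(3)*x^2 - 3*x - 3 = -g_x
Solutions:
 g(x) = C1 - x^4/2 + sqrt(3)*x^3/3 + 3*x^2/2 + 3*x


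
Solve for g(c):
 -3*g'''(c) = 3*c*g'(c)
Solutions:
 g(c) = C1 + Integral(C2*airyai(-c) + C3*airybi(-c), c)


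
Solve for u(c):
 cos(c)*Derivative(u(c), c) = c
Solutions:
 u(c) = C1 + Integral(c/cos(c), c)


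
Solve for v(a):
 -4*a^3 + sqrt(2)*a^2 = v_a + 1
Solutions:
 v(a) = C1 - a^4 + sqrt(2)*a^3/3 - a


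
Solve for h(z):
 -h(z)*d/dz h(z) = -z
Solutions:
 h(z) = -sqrt(C1 + z^2)
 h(z) = sqrt(C1 + z^2)


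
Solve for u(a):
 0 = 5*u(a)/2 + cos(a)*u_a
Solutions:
 u(a) = C1*(sin(a) - 1)^(5/4)/(sin(a) + 1)^(5/4)


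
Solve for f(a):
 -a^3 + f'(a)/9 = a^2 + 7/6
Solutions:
 f(a) = C1 + 9*a^4/4 + 3*a^3 + 21*a/2


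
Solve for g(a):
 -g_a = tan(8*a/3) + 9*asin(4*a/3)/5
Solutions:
 g(a) = C1 - 9*a*asin(4*a/3)/5 - 9*sqrt(9 - 16*a^2)/20 + 3*log(cos(8*a/3))/8


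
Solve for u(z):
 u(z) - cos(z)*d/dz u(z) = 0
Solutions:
 u(z) = C1*sqrt(sin(z) + 1)/sqrt(sin(z) - 1)


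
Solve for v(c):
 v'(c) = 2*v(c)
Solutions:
 v(c) = C1*exp(2*c)


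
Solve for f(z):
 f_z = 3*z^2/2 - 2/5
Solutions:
 f(z) = C1 + z^3/2 - 2*z/5


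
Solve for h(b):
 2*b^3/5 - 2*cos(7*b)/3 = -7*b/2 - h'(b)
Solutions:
 h(b) = C1 - b^4/10 - 7*b^2/4 + 2*sin(7*b)/21


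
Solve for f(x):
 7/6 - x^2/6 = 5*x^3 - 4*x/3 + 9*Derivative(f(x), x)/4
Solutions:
 f(x) = C1 - 5*x^4/9 - 2*x^3/81 + 8*x^2/27 + 14*x/27


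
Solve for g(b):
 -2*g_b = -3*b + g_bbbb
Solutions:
 g(b) = C1 + C4*exp(-2^(1/3)*b) + 3*b^2/4 + (C2*sin(2^(1/3)*sqrt(3)*b/2) + C3*cos(2^(1/3)*sqrt(3)*b/2))*exp(2^(1/3)*b/2)


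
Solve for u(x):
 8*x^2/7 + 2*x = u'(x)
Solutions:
 u(x) = C1 + 8*x^3/21 + x^2


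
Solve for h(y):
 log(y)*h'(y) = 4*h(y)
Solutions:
 h(y) = C1*exp(4*li(y))


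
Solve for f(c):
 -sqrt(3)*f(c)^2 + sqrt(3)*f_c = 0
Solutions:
 f(c) = -1/(C1 + c)


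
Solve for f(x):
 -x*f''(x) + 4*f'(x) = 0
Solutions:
 f(x) = C1 + C2*x^5


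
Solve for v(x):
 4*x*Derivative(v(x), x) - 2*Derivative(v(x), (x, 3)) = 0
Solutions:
 v(x) = C1 + Integral(C2*airyai(2^(1/3)*x) + C3*airybi(2^(1/3)*x), x)


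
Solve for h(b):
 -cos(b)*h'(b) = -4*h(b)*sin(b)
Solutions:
 h(b) = C1/cos(b)^4


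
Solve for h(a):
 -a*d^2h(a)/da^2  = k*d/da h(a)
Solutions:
 h(a) = C1 + a^(1 - re(k))*(C2*sin(log(a)*Abs(im(k))) + C3*cos(log(a)*im(k)))


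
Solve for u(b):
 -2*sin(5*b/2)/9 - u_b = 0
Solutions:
 u(b) = C1 + 4*cos(5*b/2)/45


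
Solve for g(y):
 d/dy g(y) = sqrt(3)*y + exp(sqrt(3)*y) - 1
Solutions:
 g(y) = C1 + sqrt(3)*y^2/2 - y + sqrt(3)*exp(sqrt(3)*y)/3


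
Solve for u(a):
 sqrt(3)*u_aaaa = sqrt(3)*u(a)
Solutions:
 u(a) = C1*exp(-a) + C2*exp(a) + C3*sin(a) + C4*cos(a)


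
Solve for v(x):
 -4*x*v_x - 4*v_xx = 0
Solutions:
 v(x) = C1 + C2*erf(sqrt(2)*x/2)


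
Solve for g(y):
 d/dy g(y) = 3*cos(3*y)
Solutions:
 g(y) = C1 + sin(3*y)


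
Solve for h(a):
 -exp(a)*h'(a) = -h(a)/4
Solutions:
 h(a) = C1*exp(-exp(-a)/4)


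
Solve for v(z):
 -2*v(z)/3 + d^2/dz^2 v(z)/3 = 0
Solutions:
 v(z) = C1*exp(-sqrt(2)*z) + C2*exp(sqrt(2)*z)


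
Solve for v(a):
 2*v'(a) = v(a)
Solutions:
 v(a) = C1*exp(a/2)


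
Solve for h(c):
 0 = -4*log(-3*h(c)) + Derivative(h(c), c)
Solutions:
 -Integral(1/(log(-_y) + log(3)), (_y, h(c)))/4 = C1 - c


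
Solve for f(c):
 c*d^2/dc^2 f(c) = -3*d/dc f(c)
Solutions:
 f(c) = C1 + C2/c^2


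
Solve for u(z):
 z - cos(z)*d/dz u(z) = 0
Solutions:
 u(z) = C1 + Integral(z/cos(z), z)


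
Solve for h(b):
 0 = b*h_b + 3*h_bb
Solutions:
 h(b) = C1 + C2*erf(sqrt(6)*b/6)


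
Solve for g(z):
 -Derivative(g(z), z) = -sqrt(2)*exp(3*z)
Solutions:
 g(z) = C1 + sqrt(2)*exp(3*z)/3


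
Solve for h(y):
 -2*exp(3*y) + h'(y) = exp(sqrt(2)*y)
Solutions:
 h(y) = C1 + 2*exp(3*y)/3 + sqrt(2)*exp(sqrt(2)*y)/2


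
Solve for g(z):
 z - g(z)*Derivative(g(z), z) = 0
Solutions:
 g(z) = -sqrt(C1 + z^2)
 g(z) = sqrt(C1 + z^2)


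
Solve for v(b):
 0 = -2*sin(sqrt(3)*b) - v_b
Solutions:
 v(b) = C1 + 2*sqrt(3)*cos(sqrt(3)*b)/3


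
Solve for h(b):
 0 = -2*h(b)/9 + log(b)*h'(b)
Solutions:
 h(b) = C1*exp(2*li(b)/9)


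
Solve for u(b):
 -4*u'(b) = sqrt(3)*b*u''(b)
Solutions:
 u(b) = C1 + C2*b^(1 - 4*sqrt(3)/3)


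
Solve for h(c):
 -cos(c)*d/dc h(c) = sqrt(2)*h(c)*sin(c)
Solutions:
 h(c) = C1*cos(c)^(sqrt(2))


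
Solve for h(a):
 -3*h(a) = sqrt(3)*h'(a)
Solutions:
 h(a) = C1*exp(-sqrt(3)*a)


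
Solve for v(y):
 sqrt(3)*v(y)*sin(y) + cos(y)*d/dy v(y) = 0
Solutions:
 v(y) = C1*cos(y)^(sqrt(3))


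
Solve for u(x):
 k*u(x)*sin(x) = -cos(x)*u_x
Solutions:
 u(x) = C1*exp(k*log(cos(x)))


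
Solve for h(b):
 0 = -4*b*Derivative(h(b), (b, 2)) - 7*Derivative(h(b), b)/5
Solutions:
 h(b) = C1 + C2*b^(13/20)


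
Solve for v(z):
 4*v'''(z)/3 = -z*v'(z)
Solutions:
 v(z) = C1 + Integral(C2*airyai(-6^(1/3)*z/2) + C3*airybi(-6^(1/3)*z/2), z)


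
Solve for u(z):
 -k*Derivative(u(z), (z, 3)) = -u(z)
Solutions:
 u(z) = C1*exp(z*(1/k)^(1/3)) + C2*exp(z*(-1 + sqrt(3)*I)*(1/k)^(1/3)/2) + C3*exp(-z*(1 + sqrt(3)*I)*(1/k)^(1/3)/2)


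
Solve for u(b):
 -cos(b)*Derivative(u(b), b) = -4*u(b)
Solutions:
 u(b) = C1*(sin(b)^2 + 2*sin(b) + 1)/(sin(b)^2 - 2*sin(b) + 1)


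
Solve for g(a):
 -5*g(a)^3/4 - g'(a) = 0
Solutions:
 g(a) = -sqrt(2)*sqrt(-1/(C1 - 5*a))
 g(a) = sqrt(2)*sqrt(-1/(C1 - 5*a))


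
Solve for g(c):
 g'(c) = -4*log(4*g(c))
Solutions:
 Integral(1/(log(_y) + 2*log(2)), (_y, g(c)))/4 = C1 - c


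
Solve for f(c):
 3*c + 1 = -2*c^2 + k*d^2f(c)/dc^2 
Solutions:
 f(c) = C1 + C2*c + c^4/(6*k) + c^3/(2*k) + c^2/(2*k)


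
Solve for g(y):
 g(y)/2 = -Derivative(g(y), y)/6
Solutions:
 g(y) = C1*exp(-3*y)


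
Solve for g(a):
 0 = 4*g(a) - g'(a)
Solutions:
 g(a) = C1*exp(4*a)


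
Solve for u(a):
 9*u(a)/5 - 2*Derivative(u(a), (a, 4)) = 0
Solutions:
 u(a) = C1*exp(-10^(3/4)*sqrt(3)*a/10) + C2*exp(10^(3/4)*sqrt(3)*a/10) + C3*sin(10^(3/4)*sqrt(3)*a/10) + C4*cos(10^(3/4)*sqrt(3)*a/10)


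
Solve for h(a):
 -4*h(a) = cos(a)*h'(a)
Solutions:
 h(a) = C1*(sin(a)^2 - 2*sin(a) + 1)/(sin(a)^2 + 2*sin(a) + 1)


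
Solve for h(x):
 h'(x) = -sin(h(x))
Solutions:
 h(x) = -acos((-C1 - exp(2*x))/(C1 - exp(2*x))) + 2*pi
 h(x) = acos((-C1 - exp(2*x))/(C1 - exp(2*x)))


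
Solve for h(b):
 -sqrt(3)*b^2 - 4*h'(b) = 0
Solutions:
 h(b) = C1 - sqrt(3)*b^3/12


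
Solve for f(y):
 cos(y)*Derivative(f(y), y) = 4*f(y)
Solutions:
 f(y) = C1*(sin(y)^2 + 2*sin(y) + 1)/(sin(y)^2 - 2*sin(y) + 1)


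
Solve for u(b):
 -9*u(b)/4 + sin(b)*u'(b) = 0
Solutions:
 u(b) = C1*(cos(b) - 1)^(9/8)/(cos(b) + 1)^(9/8)


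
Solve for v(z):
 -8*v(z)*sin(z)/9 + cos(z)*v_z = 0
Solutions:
 v(z) = C1/cos(z)^(8/9)


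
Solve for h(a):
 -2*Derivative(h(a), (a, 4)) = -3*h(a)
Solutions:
 h(a) = C1*exp(-2^(3/4)*3^(1/4)*a/2) + C2*exp(2^(3/4)*3^(1/4)*a/2) + C3*sin(2^(3/4)*3^(1/4)*a/2) + C4*cos(2^(3/4)*3^(1/4)*a/2)


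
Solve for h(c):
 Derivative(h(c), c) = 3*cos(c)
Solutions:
 h(c) = C1 + 3*sin(c)


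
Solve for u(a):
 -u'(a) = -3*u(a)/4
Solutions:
 u(a) = C1*exp(3*a/4)


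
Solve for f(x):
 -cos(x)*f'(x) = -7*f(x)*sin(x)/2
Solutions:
 f(x) = C1/cos(x)^(7/2)


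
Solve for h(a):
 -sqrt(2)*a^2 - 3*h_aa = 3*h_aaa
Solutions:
 h(a) = C1 + C2*a + C3*exp(-a) - sqrt(2)*a^4/36 + sqrt(2)*a^3/9 - sqrt(2)*a^2/3


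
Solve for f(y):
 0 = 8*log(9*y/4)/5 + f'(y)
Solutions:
 f(y) = C1 - 8*y*log(y)/5 - 16*y*log(3)/5 + 8*y/5 + 16*y*log(2)/5


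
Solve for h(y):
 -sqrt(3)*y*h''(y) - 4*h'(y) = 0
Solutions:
 h(y) = C1 + C2*y^(1 - 4*sqrt(3)/3)


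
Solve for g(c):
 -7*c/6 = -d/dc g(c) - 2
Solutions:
 g(c) = C1 + 7*c^2/12 - 2*c


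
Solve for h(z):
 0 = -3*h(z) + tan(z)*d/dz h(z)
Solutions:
 h(z) = C1*sin(z)^3


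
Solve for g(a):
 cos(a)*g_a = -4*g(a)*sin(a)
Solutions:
 g(a) = C1*cos(a)^4


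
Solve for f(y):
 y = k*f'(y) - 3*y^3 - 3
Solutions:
 f(y) = C1 + 3*y^4/(4*k) + y^2/(2*k) + 3*y/k


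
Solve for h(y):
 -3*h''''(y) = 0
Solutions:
 h(y) = C1 + C2*y + C3*y^2 + C4*y^3


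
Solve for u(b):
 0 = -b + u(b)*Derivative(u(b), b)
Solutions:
 u(b) = -sqrt(C1 + b^2)
 u(b) = sqrt(C1 + b^2)


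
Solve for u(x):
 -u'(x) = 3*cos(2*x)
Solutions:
 u(x) = C1 - 3*sin(2*x)/2


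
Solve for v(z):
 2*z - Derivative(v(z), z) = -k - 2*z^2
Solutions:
 v(z) = C1 + k*z + 2*z^3/3 + z^2


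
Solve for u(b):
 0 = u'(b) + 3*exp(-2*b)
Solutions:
 u(b) = C1 + 3*exp(-2*b)/2


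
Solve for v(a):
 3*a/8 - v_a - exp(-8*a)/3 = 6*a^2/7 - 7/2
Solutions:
 v(a) = C1 - 2*a^3/7 + 3*a^2/16 + 7*a/2 + exp(-8*a)/24


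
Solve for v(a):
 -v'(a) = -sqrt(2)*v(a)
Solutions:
 v(a) = C1*exp(sqrt(2)*a)


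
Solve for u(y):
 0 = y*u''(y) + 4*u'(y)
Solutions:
 u(y) = C1 + C2/y^3


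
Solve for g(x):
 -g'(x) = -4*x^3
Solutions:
 g(x) = C1 + x^4


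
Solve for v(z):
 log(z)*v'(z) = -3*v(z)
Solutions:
 v(z) = C1*exp(-3*li(z))


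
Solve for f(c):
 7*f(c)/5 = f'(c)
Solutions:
 f(c) = C1*exp(7*c/5)


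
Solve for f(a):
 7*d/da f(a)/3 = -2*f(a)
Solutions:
 f(a) = C1*exp(-6*a/7)


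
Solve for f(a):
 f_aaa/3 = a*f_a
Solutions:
 f(a) = C1 + Integral(C2*airyai(3^(1/3)*a) + C3*airybi(3^(1/3)*a), a)


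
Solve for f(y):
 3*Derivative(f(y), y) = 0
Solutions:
 f(y) = C1


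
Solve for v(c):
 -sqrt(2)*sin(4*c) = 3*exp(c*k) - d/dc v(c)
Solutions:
 v(c) = C1 - sqrt(2)*cos(4*c)/4 + 3*exp(c*k)/k


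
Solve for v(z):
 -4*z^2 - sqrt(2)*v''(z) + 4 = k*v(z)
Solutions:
 v(z) = C1*exp(-2^(3/4)*z*sqrt(-k)/2) + C2*exp(2^(3/4)*z*sqrt(-k)/2) - 4*z^2/k + 4/k + 8*sqrt(2)/k^2


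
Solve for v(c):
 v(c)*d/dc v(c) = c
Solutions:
 v(c) = -sqrt(C1 + c^2)
 v(c) = sqrt(C1 + c^2)


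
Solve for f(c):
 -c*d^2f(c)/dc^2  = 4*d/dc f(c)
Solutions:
 f(c) = C1 + C2/c^3


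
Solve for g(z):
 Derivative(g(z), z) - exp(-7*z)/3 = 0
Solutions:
 g(z) = C1 - exp(-7*z)/21


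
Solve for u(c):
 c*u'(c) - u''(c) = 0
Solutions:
 u(c) = C1 + C2*erfi(sqrt(2)*c/2)


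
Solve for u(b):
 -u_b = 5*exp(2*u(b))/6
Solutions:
 u(b) = log(-1/(C1 - 5*b))/2 + log(3)/2
 u(b) = log(-sqrt(1/(C1 + 5*b))) + log(3)/2


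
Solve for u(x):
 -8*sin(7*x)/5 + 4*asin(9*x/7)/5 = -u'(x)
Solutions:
 u(x) = C1 - 4*x*asin(9*x/7)/5 - 4*sqrt(49 - 81*x^2)/45 - 8*cos(7*x)/35


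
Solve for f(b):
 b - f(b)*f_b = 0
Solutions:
 f(b) = -sqrt(C1 + b^2)
 f(b) = sqrt(C1 + b^2)


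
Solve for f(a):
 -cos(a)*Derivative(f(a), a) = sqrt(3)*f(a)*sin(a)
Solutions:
 f(a) = C1*cos(a)^(sqrt(3))


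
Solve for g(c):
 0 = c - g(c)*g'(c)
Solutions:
 g(c) = -sqrt(C1 + c^2)
 g(c) = sqrt(C1 + c^2)


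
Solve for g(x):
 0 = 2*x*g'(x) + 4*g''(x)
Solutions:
 g(x) = C1 + C2*erf(x/2)


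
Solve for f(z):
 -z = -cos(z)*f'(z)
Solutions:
 f(z) = C1 + Integral(z/cos(z), z)


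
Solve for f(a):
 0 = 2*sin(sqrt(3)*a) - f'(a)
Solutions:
 f(a) = C1 - 2*sqrt(3)*cos(sqrt(3)*a)/3


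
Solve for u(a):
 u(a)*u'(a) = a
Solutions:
 u(a) = -sqrt(C1 + a^2)
 u(a) = sqrt(C1 + a^2)


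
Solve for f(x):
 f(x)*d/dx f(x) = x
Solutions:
 f(x) = -sqrt(C1 + x^2)
 f(x) = sqrt(C1 + x^2)


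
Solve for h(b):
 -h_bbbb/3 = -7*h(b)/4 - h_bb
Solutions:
 h(b) = C1*exp(-sqrt(2)*b*sqrt(3 + sqrt(30))/2) + C2*exp(sqrt(2)*b*sqrt(3 + sqrt(30))/2) + C3*sin(sqrt(2)*b*sqrt(-3 + sqrt(30))/2) + C4*cos(sqrt(2)*b*sqrt(-3 + sqrt(30))/2)


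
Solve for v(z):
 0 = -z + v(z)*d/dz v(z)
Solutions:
 v(z) = -sqrt(C1 + z^2)
 v(z) = sqrt(C1 + z^2)


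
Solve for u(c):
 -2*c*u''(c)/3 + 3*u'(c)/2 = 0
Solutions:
 u(c) = C1 + C2*c^(13/4)


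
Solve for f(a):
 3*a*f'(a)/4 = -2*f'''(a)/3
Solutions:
 f(a) = C1 + Integral(C2*airyai(-3^(2/3)*a/2) + C3*airybi(-3^(2/3)*a/2), a)


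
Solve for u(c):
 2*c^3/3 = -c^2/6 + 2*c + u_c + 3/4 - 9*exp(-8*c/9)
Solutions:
 u(c) = C1 + c^4/6 + c^3/18 - c^2 - 3*c/4 - 81*exp(-8*c/9)/8


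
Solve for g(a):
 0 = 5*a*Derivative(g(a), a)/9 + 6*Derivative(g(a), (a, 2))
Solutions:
 g(a) = C1 + C2*erf(sqrt(15)*a/18)


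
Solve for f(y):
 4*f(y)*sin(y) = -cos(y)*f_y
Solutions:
 f(y) = C1*cos(y)^4


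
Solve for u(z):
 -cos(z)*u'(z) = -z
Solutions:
 u(z) = C1 + Integral(z/cos(z), z)


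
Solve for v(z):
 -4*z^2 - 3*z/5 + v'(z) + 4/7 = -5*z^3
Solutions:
 v(z) = C1 - 5*z^4/4 + 4*z^3/3 + 3*z^2/10 - 4*z/7


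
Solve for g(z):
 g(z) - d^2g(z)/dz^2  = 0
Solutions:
 g(z) = C1*exp(-z) + C2*exp(z)


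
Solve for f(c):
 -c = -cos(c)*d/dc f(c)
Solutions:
 f(c) = C1 + Integral(c/cos(c), c)


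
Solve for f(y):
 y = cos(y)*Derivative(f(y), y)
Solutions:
 f(y) = C1 + Integral(y/cos(y), y)


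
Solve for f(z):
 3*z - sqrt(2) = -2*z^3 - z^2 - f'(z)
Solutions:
 f(z) = C1 - z^4/2 - z^3/3 - 3*z^2/2 + sqrt(2)*z


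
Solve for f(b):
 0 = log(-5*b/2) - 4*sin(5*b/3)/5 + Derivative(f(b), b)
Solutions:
 f(b) = C1 - b*log(-b) - b*log(5) + b*log(2) + b - 12*cos(5*b/3)/25


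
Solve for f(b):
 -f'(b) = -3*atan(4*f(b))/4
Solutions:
 Integral(1/atan(4*_y), (_y, f(b))) = C1 + 3*b/4


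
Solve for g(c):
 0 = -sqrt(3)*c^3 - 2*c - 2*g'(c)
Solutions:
 g(c) = C1 - sqrt(3)*c^4/8 - c^2/2


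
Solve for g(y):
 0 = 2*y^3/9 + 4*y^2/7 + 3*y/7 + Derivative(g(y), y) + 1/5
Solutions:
 g(y) = C1 - y^4/18 - 4*y^3/21 - 3*y^2/14 - y/5


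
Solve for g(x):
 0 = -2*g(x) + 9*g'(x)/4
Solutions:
 g(x) = C1*exp(8*x/9)


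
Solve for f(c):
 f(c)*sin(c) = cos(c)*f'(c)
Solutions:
 f(c) = C1/cos(c)


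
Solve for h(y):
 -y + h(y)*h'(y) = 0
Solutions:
 h(y) = -sqrt(C1 + y^2)
 h(y) = sqrt(C1 + y^2)


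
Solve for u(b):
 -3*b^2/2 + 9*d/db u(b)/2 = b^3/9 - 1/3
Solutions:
 u(b) = C1 + b^4/162 + b^3/9 - 2*b/27


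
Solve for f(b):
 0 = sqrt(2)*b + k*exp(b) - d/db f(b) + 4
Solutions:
 f(b) = C1 + sqrt(2)*b^2/2 + 4*b + k*exp(b)


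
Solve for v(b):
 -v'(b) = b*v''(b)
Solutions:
 v(b) = C1 + C2*log(b)


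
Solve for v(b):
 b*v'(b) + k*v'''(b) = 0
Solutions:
 v(b) = C1 + Integral(C2*airyai(b*(-1/k)^(1/3)) + C3*airybi(b*(-1/k)^(1/3)), b)


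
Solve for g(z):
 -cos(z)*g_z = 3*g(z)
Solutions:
 g(z) = C1*(sin(z) - 1)^(3/2)/(sin(z) + 1)^(3/2)


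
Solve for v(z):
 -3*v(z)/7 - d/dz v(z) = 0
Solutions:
 v(z) = C1*exp(-3*z/7)


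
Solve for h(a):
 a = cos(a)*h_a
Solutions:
 h(a) = C1 + Integral(a/cos(a), a)


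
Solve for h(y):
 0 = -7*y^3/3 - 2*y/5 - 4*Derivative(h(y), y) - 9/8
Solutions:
 h(y) = C1 - 7*y^4/48 - y^2/20 - 9*y/32


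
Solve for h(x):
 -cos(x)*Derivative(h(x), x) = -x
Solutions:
 h(x) = C1 + Integral(x/cos(x), x)


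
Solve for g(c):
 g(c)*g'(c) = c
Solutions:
 g(c) = -sqrt(C1 + c^2)
 g(c) = sqrt(C1 + c^2)


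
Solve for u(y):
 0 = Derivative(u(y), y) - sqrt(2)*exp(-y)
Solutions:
 u(y) = C1 - sqrt(2)*exp(-y)


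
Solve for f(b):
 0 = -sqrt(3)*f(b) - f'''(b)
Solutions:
 f(b) = C3*exp(-3^(1/6)*b) + (C1*sin(3^(2/3)*b/2) + C2*cos(3^(2/3)*b/2))*exp(3^(1/6)*b/2)


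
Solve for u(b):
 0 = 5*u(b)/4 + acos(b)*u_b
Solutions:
 u(b) = C1*exp(-5*Integral(1/acos(b), b)/4)


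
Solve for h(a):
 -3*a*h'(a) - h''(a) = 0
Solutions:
 h(a) = C1 + C2*erf(sqrt(6)*a/2)


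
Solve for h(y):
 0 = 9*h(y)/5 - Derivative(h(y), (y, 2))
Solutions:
 h(y) = C1*exp(-3*sqrt(5)*y/5) + C2*exp(3*sqrt(5)*y/5)


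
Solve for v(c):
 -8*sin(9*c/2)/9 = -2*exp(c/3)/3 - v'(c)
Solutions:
 v(c) = C1 - 2*exp(c/3) - 16*cos(9*c/2)/81


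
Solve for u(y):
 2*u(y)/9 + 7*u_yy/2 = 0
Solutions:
 u(y) = C1*sin(2*sqrt(7)*y/21) + C2*cos(2*sqrt(7)*y/21)


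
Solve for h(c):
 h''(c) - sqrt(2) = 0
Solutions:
 h(c) = C1 + C2*c + sqrt(2)*c^2/2


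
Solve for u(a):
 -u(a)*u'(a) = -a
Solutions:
 u(a) = -sqrt(C1 + a^2)
 u(a) = sqrt(C1 + a^2)


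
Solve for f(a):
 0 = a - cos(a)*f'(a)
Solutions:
 f(a) = C1 + Integral(a/cos(a), a)


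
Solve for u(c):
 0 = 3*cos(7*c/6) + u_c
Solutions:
 u(c) = C1 - 18*sin(7*c/6)/7


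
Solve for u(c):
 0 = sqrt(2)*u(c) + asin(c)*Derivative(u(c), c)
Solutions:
 u(c) = C1*exp(-sqrt(2)*Integral(1/asin(c), c))


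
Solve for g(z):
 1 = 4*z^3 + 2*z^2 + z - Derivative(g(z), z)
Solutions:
 g(z) = C1 + z^4 + 2*z^3/3 + z^2/2 - z


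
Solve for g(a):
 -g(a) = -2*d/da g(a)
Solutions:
 g(a) = C1*exp(a/2)


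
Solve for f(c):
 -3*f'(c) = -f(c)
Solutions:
 f(c) = C1*exp(c/3)


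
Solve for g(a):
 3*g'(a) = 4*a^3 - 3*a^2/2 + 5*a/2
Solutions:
 g(a) = C1 + a^4/3 - a^3/6 + 5*a^2/12


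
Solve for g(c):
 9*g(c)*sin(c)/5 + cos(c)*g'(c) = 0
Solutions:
 g(c) = C1*cos(c)^(9/5)


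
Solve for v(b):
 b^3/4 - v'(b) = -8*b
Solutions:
 v(b) = C1 + b^4/16 + 4*b^2


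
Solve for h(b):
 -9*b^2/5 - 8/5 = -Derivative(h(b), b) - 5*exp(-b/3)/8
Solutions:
 h(b) = C1 + 3*b^3/5 + 8*b/5 + 15*exp(-b/3)/8


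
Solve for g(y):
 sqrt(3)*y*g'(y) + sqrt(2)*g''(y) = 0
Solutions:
 g(y) = C1 + C2*erf(6^(1/4)*y/2)


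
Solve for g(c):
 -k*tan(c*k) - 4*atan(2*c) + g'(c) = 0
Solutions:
 g(c) = C1 + 4*c*atan(2*c) + k*Piecewise((-log(cos(c*k))/k, Ne(k, 0)), (0, True)) - log(4*c^2 + 1)


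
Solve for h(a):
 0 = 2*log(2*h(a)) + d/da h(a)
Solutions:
 Integral(1/(log(_y) + log(2)), (_y, h(a)))/2 = C1 - a


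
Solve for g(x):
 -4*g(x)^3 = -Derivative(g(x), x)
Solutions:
 g(x) = -sqrt(2)*sqrt(-1/(C1 + 4*x))/2
 g(x) = sqrt(2)*sqrt(-1/(C1 + 4*x))/2


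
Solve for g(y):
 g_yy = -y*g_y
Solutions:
 g(y) = C1 + C2*erf(sqrt(2)*y/2)


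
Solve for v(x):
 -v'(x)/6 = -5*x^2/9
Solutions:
 v(x) = C1 + 10*x^3/9


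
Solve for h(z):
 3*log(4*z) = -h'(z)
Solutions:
 h(z) = C1 - 3*z*log(z) - z*log(64) + 3*z


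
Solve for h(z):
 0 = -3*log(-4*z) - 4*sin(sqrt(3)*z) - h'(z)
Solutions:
 h(z) = C1 - 3*z*log(-z) - 6*z*log(2) + 3*z + 4*sqrt(3)*cos(sqrt(3)*z)/3


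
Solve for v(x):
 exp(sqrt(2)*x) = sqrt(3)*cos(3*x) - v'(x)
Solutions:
 v(x) = C1 - sqrt(2)*exp(sqrt(2)*x)/2 + sqrt(3)*sin(3*x)/3


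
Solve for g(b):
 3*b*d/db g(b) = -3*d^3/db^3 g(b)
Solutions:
 g(b) = C1 + Integral(C2*airyai(-b) + C3*airybi(-b), b)


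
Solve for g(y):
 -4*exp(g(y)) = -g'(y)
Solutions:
 g(y) = log(-1/(C1 + 4*y))


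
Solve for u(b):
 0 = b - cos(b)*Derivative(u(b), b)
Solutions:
 u(b) = C1 + Integral(b/cos(b), b)


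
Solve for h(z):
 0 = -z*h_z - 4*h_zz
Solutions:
 h(z) = C1 + C2*erf(sqrt(2)*z/4)


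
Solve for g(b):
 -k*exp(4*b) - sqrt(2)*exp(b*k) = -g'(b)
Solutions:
 g(b) = C1 + k*exp(4*b)/4 + sqrt(2)*exp(b*k)/k


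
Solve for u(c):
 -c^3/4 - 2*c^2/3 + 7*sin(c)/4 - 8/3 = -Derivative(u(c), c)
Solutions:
 u(c) = C1 + c^4/16 + 2*c^3/9 + 8*c/3 + 7*cos(c)/4


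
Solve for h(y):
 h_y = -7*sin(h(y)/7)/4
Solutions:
 7*y/4 + 7*log(cos(h(y)/7) - 1)/2 - 7*log(cos(h(y)/7) + 1)/2 = C1


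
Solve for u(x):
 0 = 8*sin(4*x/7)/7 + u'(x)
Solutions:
 u(x) = C1 + 2*cos(4*x/7)


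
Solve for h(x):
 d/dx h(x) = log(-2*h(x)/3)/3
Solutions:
 -3*Integral(1/(log(-_y) - log(3) + log(2)), (_y, h(x))) = C1 - x


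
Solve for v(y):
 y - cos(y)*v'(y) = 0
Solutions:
 v(y) = C1 + Integral(y/cos(y), y)


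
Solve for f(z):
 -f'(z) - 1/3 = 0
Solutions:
 f(z) = C1 - z/3


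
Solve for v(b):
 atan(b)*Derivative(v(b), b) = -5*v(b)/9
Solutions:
 v(b) = C1*exp(-5*Integral(1/atan(b), b)/9)


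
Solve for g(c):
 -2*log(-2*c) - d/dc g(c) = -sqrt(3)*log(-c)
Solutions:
 g(c) = C1 + c*(-2 + sqrt(3))*log(-c) + c*(-sqrt(3) - 2*log(2) + 2)


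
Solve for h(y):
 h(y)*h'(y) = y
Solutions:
 h(y) = -sqrt(C1 + y^2)
 h(y) = sqrt(C1 + y^2)


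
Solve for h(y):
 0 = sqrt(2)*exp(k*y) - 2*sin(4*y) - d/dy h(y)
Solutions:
 h(y) = C1 + cos(4*y)/2 + sqrt(2)*exp(k*y)/k


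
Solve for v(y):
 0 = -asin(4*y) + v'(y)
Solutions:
 v(y) = C1 + y*asin(4*y) + sqrt(1 - 16*y^2)/4


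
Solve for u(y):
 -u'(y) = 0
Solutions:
 u(y) = C1


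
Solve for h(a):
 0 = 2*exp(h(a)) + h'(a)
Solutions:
 h(a) = log(1/(C1 + 2*a))


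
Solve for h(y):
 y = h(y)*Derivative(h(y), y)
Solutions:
 h(y) = -sqrt(C1 + y^2)
 h(y) = sqrt(C1 + y^2)


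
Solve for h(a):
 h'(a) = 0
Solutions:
 h(a) = C1


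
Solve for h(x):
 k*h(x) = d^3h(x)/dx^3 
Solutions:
 h(x) = C1*exp(k^(1/3)*x) + C2*exp(k^(1/3)*x*(-1 + sqrt(3)*I)/2) + C3*exp(-k^(1/3)*x*(1 + sqrt(3)*I)/2)


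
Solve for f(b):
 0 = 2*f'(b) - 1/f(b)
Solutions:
 f(b) = -sqrt(C1 + b)
 f(b) = sqrt(C1 + b)


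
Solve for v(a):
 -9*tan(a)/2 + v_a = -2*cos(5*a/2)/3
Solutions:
 v(a) = C1 - 9*log(cos(a))/2 - 4*sin(5*a/2)/15


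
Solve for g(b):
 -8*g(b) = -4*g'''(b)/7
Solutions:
 g(b) = C3*exp(14^(1/3)*b) + (C1*sin(14^(1/3)*sqrt(3)*b/2) + C2*cos(14^(1/3)*sqrt(3)*b/2))*exp(-14^(1/3)*b/2)


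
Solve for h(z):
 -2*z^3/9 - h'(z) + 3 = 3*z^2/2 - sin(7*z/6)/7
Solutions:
 h(z) = C1 - z^4/18 - z^3/2 + 3*z - 6*cos(7*z/6)/49


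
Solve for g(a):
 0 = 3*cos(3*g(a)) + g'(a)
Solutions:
 g(a) = -asin((C1 + exp(18*a))/(C1 - exp(18*a)))/3 + pi/3
 g(a) = asin((C1 + exp(18*a))/(C1 - exp(18*a)))/3


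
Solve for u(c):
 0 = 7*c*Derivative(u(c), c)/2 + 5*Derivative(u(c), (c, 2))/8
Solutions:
 u(c) = C1 + C2*erf(sqrt(70)*c/5)


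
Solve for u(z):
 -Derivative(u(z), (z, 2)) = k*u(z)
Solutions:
 u(z) = C1*exp(-z*sqrt(-k)) + C2*exp(z*sqrt(-k))


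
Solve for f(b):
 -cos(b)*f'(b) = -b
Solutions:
 f(b) = C1 + Integral(b/cos(b), b)


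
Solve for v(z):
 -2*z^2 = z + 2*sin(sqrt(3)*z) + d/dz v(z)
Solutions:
 v(z) = C1 - 2*z^3/3 - z^2/2 + 2*sqrt(3)*cos(sqrt(3)*z)/3


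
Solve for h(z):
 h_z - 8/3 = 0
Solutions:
 h(z) = C1 + 8*z/3


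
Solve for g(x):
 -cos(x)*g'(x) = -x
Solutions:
 g(x) = C1 + Integral(x/cos(x), x)


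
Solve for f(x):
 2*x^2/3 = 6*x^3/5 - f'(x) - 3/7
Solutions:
 f(x) = C1 + 3*x^4/10 - 2*x^3/9 - 3*x/7


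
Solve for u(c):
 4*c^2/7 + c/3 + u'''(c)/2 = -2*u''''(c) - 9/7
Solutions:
 u(c) = C1 + C2*c + C3*c^2 + C4*exp(-c/4) - 2*c^5/105 + 89*c^4/252 - 383*c^3/63


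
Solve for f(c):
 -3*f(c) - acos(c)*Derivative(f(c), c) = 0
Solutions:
 f(c) = C1*exp(-3*Integral(1/acos(c), c))


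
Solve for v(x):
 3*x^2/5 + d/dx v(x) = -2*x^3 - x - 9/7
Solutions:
 v(x) = C1 - x^4/2 - x^3/5 - x^2/2 - 9*x/7


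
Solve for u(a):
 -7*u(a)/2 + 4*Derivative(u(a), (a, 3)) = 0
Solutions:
 u(a) = C3*exp(7^(1/3)*a/2) + (C1*sin(sqrt(3)*7^(1/3)*a/4) + C2*cos(sqrt(3)*7^(1/3)*a/4))*exp(-7^(1/3)*a/4)


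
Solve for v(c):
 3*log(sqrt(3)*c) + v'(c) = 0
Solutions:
 v(c) = C1 - 3*c*log(c) - 3*c*log(3)/2 + 3*c


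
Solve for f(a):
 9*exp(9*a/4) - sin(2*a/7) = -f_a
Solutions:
 f(a) = C1 - 4*exp(9*a/4) - 7*cos(2*a/7)/2


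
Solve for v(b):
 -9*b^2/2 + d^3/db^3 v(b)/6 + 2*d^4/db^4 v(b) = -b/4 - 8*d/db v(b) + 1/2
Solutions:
 v(b) = C1 + C2*exp(b*(-2 + (432*sqrt(46657) + 93313)^(-1/3) + (432*sqrt(46657) + 93313)^(1/3))/72)*sin(sqrt(3)*b*(-(432*sqrt(46657) + 93313)^(1/3) + (432*sqrt(46657) + 93313)^(-1/3))/72) + C3*exp(b*(-2 + (432*sqrt(46657) + 93313)^(-1/3) + (432*sqrt(46657) + 93313)^(1/3))/72)*cos(sqrt(3)*b*(-(432*sqrt(46657) + 93313)^(1/3) + (432*sqrt(46657) + 93313)^(-1/3))/72) + C4*exp(-b*((432*sqrt(46657) + 93313)^(-1/3) + 1 + (432*sqrt(46657) + 93313)^(1/3))/36) + 3*b^3/16 - b^2/64 + 5*b/128


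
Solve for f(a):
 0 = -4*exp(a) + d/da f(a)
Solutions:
 f(a) = C1 + 4*exp(a)


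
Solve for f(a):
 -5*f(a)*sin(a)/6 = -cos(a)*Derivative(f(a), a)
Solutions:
 f(a) = C1/cos(a)^(5/6)


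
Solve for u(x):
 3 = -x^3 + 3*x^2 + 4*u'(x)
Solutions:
 u(x) = C1 + x^4/16 - x^3/4 + 3*x/4


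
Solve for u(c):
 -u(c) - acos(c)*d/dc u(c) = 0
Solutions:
 u(c) = C1*exp(-Integral(1/acos(c), c))


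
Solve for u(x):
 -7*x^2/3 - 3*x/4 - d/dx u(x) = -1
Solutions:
 u(x) = C1 - 7*x^3/9 - 3*x^2/8 + x


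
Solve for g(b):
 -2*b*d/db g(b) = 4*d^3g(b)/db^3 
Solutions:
 g(b) = C1 + Integral(C2*airyai(-2^(2/3)*b/2) + C3*airybi(-2^(2/3)*b/2), b)


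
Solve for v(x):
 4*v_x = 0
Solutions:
 v(x) = C1


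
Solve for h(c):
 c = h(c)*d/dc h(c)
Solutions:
 h(c) = -sqrt(C1 + c^2)
 h(c) = sqrt(C1 + c^2)


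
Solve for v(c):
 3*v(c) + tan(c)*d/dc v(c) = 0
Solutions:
 v(c) = C1/sin(c)^3


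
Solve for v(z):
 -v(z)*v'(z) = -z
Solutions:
 v(z) = -sqrt(C1 + z^2)
 v(z) = sqrt(C1 + z^2)


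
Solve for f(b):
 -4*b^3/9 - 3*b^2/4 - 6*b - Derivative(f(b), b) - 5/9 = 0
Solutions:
 f(b) = C1 - b^4/9 - b^3/4 - 3*b^2 - 5*b/9


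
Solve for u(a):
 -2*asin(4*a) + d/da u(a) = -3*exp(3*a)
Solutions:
 u(a) = C1 + 2*a*asin(4*a) + sqrt(1 - 16*a^2)/2 - exp(3*a)


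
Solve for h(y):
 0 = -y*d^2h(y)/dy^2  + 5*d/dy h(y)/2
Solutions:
 h(y) = C1 + C2*y^(7/2)


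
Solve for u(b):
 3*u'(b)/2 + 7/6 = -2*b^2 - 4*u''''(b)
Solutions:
 u(b) = C1 + C4*exp(-3^(1/3)*b/2) - 4*b^3/9 - 7*b/9 + (C2*sin(3^(5/6)*b/4) + C3*cos(3^(5/6)*b/4))*exp(3^(1/3)*b/4)


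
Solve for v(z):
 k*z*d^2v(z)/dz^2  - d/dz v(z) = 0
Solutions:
 v(z) = C1 + z^(((re(k) + 1)*re(k) + im(k)^2)/(re(k)^2 + im(k)^2))*(C2*sin(log(z)*Abs(im(k))/(re(k)^2 + im(k)^2)) + C3*cos(log(z)*im(k)/(re(k)^2 + im(k)^2)))


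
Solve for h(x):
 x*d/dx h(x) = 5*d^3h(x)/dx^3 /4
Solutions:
 h(x) = C1 + Integral(C2*airyai(10^(2/3)*x/5) + C3*airybi(10^(2/3)*x/5), x)


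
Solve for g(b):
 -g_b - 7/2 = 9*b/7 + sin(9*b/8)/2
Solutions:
 g(b) = C1 - 9*b^2/14 - 7*b/2 + 4*cos(9*b/8)/9


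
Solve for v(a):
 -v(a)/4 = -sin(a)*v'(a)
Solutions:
 v(a) = C1*(cos(a) - 1)^(1/8)/(cos(a) + 1)^(1/8)


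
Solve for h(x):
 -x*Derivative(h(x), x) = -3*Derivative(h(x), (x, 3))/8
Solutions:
 h(x) = C1 + Integral(C2*airyai(2*3^(2/3)*x/3) + C3*airybi(2*3^(2/3)*x/3), x)


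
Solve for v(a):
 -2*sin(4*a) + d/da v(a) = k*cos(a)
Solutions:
 v(a) = C1 + k*sin(a) - cos(4*a)/2


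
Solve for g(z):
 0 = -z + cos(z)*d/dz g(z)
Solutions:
 g(z) = C1 + Integral(z/cos(z), z)


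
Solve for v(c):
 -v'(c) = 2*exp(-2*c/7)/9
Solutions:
 v(c) = C1 + 7*exp(-2*c/7)/9


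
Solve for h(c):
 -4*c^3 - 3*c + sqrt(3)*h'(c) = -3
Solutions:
 h(c) = C1 + sqrt(3)*c^4/3 + sqrt(3)*c^2/2 - sqrt(3)*c


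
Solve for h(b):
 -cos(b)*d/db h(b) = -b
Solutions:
 h(b) = C1 + Integral(b/cos(b), b)


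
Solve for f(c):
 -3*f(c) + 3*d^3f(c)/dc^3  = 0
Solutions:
 f(c) = C3*exp(c) + (C1*sin(sqrt(3)*c/2) + C2*cos(sqrt(3)*c/2))*exp(-c/2)


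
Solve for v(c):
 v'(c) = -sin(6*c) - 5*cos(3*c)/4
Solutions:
 v(c) = C1 - 5*sin(3*c)/12 + cos(6*c)/6


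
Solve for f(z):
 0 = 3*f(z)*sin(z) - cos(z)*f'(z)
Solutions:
 f(z) = C1/cos(z)^3


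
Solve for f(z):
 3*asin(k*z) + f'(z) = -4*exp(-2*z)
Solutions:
 f(z) = C1 - Piecewise((3*z*asin(k*z) - 2*exp(-2*z) + 3*sqrt(-k^2*z^2 + 1)/k, Ne(k, 0)), (-2*exp(-2*z), True))


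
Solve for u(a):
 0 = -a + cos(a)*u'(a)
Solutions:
 u(a) = C1 + Integral(a/cos(a), a)


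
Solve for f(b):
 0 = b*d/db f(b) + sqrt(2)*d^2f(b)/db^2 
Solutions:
 f(b) = C1 + C2*erf(2^(1/4)*b/2)


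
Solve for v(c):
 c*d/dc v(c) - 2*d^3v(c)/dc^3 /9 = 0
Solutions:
 v(c) = C1 + Integral(C2*airyai(6^(2/3)*c/2) + C3*airybi(6^(2/3)*c/2), c)


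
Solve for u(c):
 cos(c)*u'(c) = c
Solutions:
 u(c) = C1 + Integral(c/cos(c), c)


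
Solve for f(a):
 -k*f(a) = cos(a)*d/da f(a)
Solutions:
 f(a) = C1*exp(k*(log(sin(a) - 1) - log(sin(a) + 1))/2)


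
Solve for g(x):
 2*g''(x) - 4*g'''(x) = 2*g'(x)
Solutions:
 g(x) = C1 + (C2*sin(sqrt(7)*x/4) + C3*cos(sqrt(7)*x/4))*exp(x/4)


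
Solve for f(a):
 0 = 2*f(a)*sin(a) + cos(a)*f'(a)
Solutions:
 f(a) = C1*cos(a)^2


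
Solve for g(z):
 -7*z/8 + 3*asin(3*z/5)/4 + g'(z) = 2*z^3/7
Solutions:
 g(z) = C1 + z^4/14 + 7*z^2/16 - 3*z*asin(3*z/5)/4 - sqrt(25 - 9*z^2)/4


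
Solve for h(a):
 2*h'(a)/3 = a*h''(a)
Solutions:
 h(a) = C1 + C2*a^(5/3)


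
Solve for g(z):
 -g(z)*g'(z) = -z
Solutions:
 g(z) = -sqrt(C1 + z^2)
 g(z) = sqrt(C1 + z^2)


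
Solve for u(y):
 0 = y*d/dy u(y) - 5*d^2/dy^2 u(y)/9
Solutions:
 u(y) = C1 + C2*erfi(3*sqrt(10)*y/10)


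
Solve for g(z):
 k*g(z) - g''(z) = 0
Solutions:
 g(z) = C1*exp(-sqrt(k)*z) + C2*exp(sqrt(k)*z)


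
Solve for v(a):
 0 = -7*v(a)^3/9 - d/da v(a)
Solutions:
 v(a) = -3*sqrt(2)*sqrt(-1/(C1 - 7*a))/2
 v(a) = 3*sqrt(2)*sqrt(-1/(C1 - 7*a))/2


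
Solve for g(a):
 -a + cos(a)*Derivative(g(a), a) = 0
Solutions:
 g(a) = C1 + Integral(a/cos(a), a)


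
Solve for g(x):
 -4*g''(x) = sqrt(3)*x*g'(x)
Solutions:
 g(x) = C1 + C2*erf(sqrt(2)*3^(1/4)*x/4)


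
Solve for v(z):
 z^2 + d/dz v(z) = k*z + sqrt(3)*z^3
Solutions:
 v(z) = C1 + k*z^2/2 + sqrt(3)*z^4/4 - z^3/3


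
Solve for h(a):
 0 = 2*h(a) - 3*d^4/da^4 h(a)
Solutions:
 h(a) = C1*exp(-2^(1/4)*3^(3/4)*a/3) + C2*exp(2^(1/4)*3^(3/4)*a/3) + C3*sin(2^(1/4)*3^(3/4)*a/3) + C4*cos(2^(1/4)*3^(3/4)*a/3)


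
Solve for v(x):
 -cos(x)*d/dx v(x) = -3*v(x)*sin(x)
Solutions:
 v(x) = C1/cos(x)^3


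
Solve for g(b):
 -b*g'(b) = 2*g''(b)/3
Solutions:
 g(b) = C1 + C2*erf(sqrt(3)*b/2)


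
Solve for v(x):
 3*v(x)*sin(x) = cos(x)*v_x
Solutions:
 v(x) = C1/cos(x)^3


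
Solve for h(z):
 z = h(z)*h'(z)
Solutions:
 h(z) = -sqrt(C1 + z^2)
 h(z) = sqrt(C1 + z^2)


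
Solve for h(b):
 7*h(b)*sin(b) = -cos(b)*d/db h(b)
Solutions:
 h(b) = C1*cos(b)^7


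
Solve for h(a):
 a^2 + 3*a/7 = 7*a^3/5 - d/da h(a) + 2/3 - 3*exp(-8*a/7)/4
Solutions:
 h(a) = C1 + 7*a^4/20 - a^3/3 - 3*a^2/14 + 2*a/3 + 21*exp(-8*a/7)/32


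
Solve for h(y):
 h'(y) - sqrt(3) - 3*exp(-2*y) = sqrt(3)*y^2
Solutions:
 h(y) = C1 + sqrt(3)*y^3/3 + sqrt(3)*y - 3*exp(-2*y)/2


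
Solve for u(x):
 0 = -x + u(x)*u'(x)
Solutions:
 u(x) = -sqrt(C1 + x^2)
 u(x) = sqrt(C1 + x^2)


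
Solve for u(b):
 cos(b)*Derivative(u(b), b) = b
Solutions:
 u(b) = C1 + Integral(b/cos(b), b)


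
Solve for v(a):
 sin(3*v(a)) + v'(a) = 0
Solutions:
 v(a) = -acos((-C1 - exp(6*a))/(C1 - exp(6*a)))/3 + 2*pi/3
 v(a) = acos((-C1 - exp(6*a))/(C1 - exp(6*a)))/3


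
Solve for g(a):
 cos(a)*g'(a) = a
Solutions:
 g(a) = C1 + Integral(a/cos(a), a)


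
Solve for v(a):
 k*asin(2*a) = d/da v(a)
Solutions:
 v(a) = C1 + k*(a*asin(2*a) + sqrt(1 - 4*a^2)/2)


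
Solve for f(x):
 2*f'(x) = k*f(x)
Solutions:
 f(x) = C1*exp(k*x/2)


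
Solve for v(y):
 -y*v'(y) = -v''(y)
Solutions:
 v(y) = C1 + C2*erfi(sqrt(2)*y/2)


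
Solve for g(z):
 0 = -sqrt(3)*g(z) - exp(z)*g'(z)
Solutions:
 g(z) = C1*exp(sqrt(3)*exp(-z))


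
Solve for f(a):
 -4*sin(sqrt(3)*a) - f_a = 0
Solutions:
 f(a) = C1 + 4*sqrt(3)*cos(sqrt(3)*a)/3


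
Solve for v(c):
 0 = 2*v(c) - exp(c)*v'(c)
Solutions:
 v(c) = C1*exp(-2*exp(-c))


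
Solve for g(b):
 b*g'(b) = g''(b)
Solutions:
 g(b) = C1 + C2*erfi(sqrt(2)*b/2)


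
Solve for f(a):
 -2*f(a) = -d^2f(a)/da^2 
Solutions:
 f(a) = C1*exp(-sqrt(2)*a) + C2*exp(sqrt(2)*a)


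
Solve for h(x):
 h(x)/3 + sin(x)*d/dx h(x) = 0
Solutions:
 h(x) = C1*(cos(x) + 1)^(1/6)/(cos(x) - 1)^(1/6)


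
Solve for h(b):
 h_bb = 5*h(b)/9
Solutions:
 h(b) = C1*exp(-sqrt(5)*b/3) + C2*exp(sqrt(5)*b/3)


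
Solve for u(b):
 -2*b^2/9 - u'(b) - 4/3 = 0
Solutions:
 u(b) = C1 - 2*b^3/27 - 4*b/3


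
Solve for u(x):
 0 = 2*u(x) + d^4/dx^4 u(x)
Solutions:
 u(x) = (C1*sin(2^(3/4)*x/2) + C2*cos(2^(3/4)*x/2))*exp(-2^(3/4)*x/2) + (C3*sin(2^(3/4)*x/2) + C4*cos(2^(3/4)*x/2))*exp(2^(3/4)*x/2)


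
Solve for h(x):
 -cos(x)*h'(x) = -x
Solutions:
 h(x) = C1 + Integral(x/cos(x), x)


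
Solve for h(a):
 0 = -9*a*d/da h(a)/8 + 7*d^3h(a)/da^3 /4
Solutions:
 h(a) = C1 + Integral(C2*airyai(42^(2/3)*a/14) + C3*airybi(42^(2/3)*a/14), a)


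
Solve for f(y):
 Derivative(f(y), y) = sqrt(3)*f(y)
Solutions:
 f(y) = C1*exp(sqrt(3)*y)


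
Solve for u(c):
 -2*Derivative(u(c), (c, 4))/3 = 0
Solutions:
 u(c) = C1 + C2*c + C3*c^2 + C4*c^3


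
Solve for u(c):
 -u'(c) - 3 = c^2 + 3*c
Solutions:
 u(c) = C1 - c^3/3 - 3*c^2/2 - 3*c


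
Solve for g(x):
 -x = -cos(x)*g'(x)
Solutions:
 g(x) = C1 + Integral(x/cos(x), x)
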